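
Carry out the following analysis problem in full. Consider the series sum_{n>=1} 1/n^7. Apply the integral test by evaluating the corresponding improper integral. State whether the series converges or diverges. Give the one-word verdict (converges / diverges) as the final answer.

Let f(x) = x^(-7). Then f is positive, continuous, and decreasing on [1, infinity), so the integral test applies.
Compute the improper integral int_{1}^infinity f(x) dx:
  antiderivative F(x) = -1/(6*x^6).
  As x -> infinity, F(x) -> 0 (since p = 7 > 1).
  So int = F(infinity) - F(1) = 0 - (-1/6) = 1/6.
  Finite, so by the integral test, the series converges.

converges


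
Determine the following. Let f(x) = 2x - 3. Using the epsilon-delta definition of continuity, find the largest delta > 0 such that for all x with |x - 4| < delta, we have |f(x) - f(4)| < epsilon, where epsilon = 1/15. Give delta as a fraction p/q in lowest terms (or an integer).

We compute f(4) = 2*(4) - 3 = 5.
|f(x) - f(4)| = |2x - 3 - (5)| = |2(x - 4)| = 2|x - 4|.
We need 2|x - 4| < 1/15, i.e. |x - 4| < 1/15 / 2 = 1/30.
So any delta <= 1/30 works. Conversely, if delta > 1/30, then x = 4 + 1/30 satisfies |x - 4| = 1/30 < delta but |f(x) - f(4)| = 2 * 1/30 = 1/15, which is not < 1/15; so no larger delta works.
Hence the largest such delta is 1/30.

1/30


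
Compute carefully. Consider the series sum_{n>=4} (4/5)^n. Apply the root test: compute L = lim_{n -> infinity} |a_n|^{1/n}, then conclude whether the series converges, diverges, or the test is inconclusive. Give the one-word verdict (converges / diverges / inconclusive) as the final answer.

Let a_n denote the general term. Form |a_n|^(1/n) and simplify:
|a_n|^(1/n) = 4/5
Take the limit as n -> infinity: L = 4/5.
Since L = 4/5 < 1, the root test implies convergence.

converges


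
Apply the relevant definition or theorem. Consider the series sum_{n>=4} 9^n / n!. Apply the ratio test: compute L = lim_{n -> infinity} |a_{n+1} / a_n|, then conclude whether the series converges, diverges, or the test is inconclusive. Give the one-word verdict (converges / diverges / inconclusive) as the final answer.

Let a_n denote the general term. Form the ratio a_{n+1}/a_n and simplify:
a_{n+1}/a_n = 9/(n + 1)
Take the limit as n -> infinity: L = 0.
Since L = 0 < 1, the ratio test implies the series converges.

converges


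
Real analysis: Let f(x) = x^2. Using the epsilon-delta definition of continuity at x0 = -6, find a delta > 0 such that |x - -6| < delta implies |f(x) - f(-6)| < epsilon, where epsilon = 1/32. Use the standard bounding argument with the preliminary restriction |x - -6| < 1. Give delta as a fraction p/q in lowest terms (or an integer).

Factor: |x^2 - (-6)^2| = |x - -6| * |x + -6|.
Impose |x - -6| < 1 first. Then |x + -6| = |(x - -6) + 2*(-6)| <= |x - -6| + 2*|-6| < 1 + 12 = 13.
So |x^2 - (-6)^2| < delta * 13.
We need delta * 13 <= 1/32, i.e. delta <= 1/32/13 = 1/416.
Since 1/416 < 1, this is tighter than 1; take delta = 1/416.
So delta = 1/416 works.

1/416


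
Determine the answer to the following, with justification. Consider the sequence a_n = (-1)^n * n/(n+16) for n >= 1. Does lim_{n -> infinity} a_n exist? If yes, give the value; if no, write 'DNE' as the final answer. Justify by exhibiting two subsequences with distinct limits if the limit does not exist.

Examine the behaviour of a_n along subsequences.
a_{2k} = 2k/(2k+16) -> 1. a_{2k+1} = -(2k+1)/(2k+17) -> -1.
Since these two subsequential limits are 1 and -1, distinct, the full sequence cannot converge (a convergent sequence has all subsequences tending to the same limit). So lim a_n does not exist.

DNE


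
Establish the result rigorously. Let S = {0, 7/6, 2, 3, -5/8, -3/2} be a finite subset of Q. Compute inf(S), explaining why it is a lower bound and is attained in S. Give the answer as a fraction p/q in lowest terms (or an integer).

S is finite, so inf(S) = min(S).
Sorted increasing:
-3/2, -5/8, 0, 7/6, 2, 3
The extremum is -3/2.
For every x in S, x >= -3/2. And -3/2 is in S, so it is attained.
Therefore inf(S) = -3/2.

-3/2


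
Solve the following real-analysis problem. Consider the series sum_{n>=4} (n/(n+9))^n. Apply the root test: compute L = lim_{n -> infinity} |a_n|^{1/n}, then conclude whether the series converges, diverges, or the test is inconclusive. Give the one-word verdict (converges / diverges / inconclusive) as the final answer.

Let a_n denote the general term. Form |a_n|^(1/n) and simplify:
|a_n|^(1/n) = n/(n + 9)
Take the limit as n -> infinity: L = 1.
Since L = 1, the root test is inconclusive. (In fact a_n = (n/(n+9))^n -> e^(-9) != 0, so the nth-term test shows divergence; but the root test itself gives no conclusion.)

inconclusive


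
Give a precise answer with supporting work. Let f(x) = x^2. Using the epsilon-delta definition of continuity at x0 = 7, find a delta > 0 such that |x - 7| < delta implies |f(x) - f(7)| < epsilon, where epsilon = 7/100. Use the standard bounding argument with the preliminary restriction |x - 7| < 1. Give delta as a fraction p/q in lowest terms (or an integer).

Factor: |x^2 - (7)^2| = |x - 7| * |x + 7|.
Impose |x - 7| < 1 first. Then |x + 7| = |(x - 7) + 2*(7)| <= |x - 7| + 2*|7| < 1 + 14 = 15.
So |x^2 - (7)^2| < delta * 15.
We need delta * 15 <= 7/100, i.e. delta <= 7/100/15 = 7/1500.
Since 7/1500 < 1, this is tighter than 1; take delta = 7/1500.
So delta = 7/1500 works.

7/1500


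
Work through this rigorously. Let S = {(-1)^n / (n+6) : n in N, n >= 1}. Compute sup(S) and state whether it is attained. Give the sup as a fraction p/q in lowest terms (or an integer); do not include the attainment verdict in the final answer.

Analysis:
- Values: -1/7, 1/8, -1/9, 1/10, -1/11, ...
- Positive terms (even n): 1/(2+6), 1/(4+6), ... decreasing -> max = 1/8 (n=2).
- Negative terms (odd n): -1/(1+6), -1/(3+6), ... increasing -> min = -1/7 (n=1).
- So sup = 1/8 (attained at n=2); inf = -1/7 (attained at n=1).
Conclusion: sup(S) = 1/8, attained in S.

1/8


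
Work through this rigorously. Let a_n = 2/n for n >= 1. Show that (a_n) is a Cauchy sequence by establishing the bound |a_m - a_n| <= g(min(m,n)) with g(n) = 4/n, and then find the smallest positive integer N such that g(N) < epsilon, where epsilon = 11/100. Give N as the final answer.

For any m, n >= 1, by the triangle inequality:
|a_m - a_n| = |2/m - 2/n| <= 2*1/m + 2*1/n <= 4/min(m,n).
So g(n) = 4/n bounds the Cauchy difference. Since g(n) -> 0, (a_n) is Cauchy.
Now solve g(N) < 11/100: 4/N < 11/100 <=> N > 4 / (11/100) = 400/11.
The smallest integer strictly greater than 400/11 is N = 37.
Check: g(37) = 4/37 = 4/37 < 11/100; g(36) = 1/9 >= 11/100. So N = 37.

37


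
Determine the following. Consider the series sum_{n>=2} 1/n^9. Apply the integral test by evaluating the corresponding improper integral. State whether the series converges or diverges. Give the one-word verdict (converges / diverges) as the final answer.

Let f(x) = x^(-9). Then f is positive, continuous, and decreasing on [2, infinity), so the integral test applies.
Compute the improper integral int_{2}^infinity f(x) dx:
  antiderivative F(x) = -1/(8*x^8).
  As x -> infinity, F(x) -> 0 (since p = 9 > 1).
  So int = F(infinity) - F(2) = 0 - (-1/2048) = 1/2048.
  Finite, so by the integral test, the series converges.

converges


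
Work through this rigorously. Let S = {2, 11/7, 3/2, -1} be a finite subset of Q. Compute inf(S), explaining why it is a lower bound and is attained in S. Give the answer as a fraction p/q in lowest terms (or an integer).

S is finite, so inf(S) = min(S).
Sorted increasing:
-1, 3/2, 11/7, 2
The extremum is -1.
For every x in S, x >= -1. And -1 is in S, so it is attained.
Therefore inf(S) = -1.

-1


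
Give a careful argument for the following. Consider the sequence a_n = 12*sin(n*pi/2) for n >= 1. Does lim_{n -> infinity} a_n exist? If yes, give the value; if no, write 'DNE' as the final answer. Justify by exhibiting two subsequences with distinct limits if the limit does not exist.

Examine the behaviour of a_n along subsequences.
a_{4k+1} = 12*sin(pi/2 + 2k*pi) = 12 -> 12. a_{4k+3} = 12*sin(3pi/2 + 2k*pi) = -12 -> -12.
Since these two subsequential limits are 12 and -12, distinct, the full sequence cannot converge (a convergent sequence has all subsequences tending to the same limit). So lim a_n does not exist.

DNE


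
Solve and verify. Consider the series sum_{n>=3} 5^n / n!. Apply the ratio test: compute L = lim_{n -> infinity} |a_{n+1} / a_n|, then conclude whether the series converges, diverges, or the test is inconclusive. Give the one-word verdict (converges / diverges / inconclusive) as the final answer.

Let a_n denote the general term. Form the ratio a_{n+1}/a_n and simplify:
a_{n+1}/a_n = 5/(n + 1)
Take the limit as n -> infinity: L = 0.
Since L = 0 < 1, the ratio test implies the series converges.

converges


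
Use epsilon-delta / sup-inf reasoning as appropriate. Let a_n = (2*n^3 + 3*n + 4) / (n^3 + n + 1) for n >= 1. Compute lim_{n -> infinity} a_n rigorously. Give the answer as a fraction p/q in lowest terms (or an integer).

Divide numerator and denominator by n^3, the highest power:
numerator / n^3 = 2 + 3/n^2 + 4/n^3
denominator / n^3 = 1 + n^(-2) + n^(-3)
As n -> infinity, all terms of the form c/n^k (k >= 1) tend to 0.
So numerator / n^3 -> 2 and denominator / n^3 -> 1.
Therefore lim a_n = 2.

2


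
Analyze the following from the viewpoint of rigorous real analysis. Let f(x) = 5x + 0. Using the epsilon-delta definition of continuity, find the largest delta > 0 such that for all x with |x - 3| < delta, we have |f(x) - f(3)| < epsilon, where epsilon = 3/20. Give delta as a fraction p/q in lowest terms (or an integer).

We compute f(3) = 5*(3) + 0 = 15.
|f(x) - f(3)| = |5x + 0 - (15)| = |5(x - 3)| = 5|x - 3|.
We need 5|x - 3| < 3/20, i.e. |x - 3| < 3/20 / 5 = 3/100.
So any delta <= 3/100 works. Conversely, if delta > 3/100, then x = 3 + 3/100 satisfies |x - 3| = 3/100 < delta but |f(x) - f(3)| = 5 * 3/100 = 3/20, which is not < 3/20; so no larger delta works.
Hence the largest such delta is 3/100.

3/100


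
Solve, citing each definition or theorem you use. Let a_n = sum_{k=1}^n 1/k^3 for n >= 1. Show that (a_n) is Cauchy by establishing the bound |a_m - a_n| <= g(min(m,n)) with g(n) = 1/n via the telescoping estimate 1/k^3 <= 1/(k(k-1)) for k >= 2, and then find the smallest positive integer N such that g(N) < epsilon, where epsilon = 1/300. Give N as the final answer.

For m > n >= 1: |a_m - a_n| = sum_{k=n+1}^m 1/k^3.
Use 1/k^3 <= 1/(k(k-1)) = 1/(k-1) - 1/k for k >= 2 (which holds since k^3 >= k^2 >= k(k-1) for k >= 2):
sum_{k=n+1}^m 1/k^3 <= sum_{k=n+1}^m (1/(k-1) - 1/k) = 1/n - 1/m <= 1/n.
By symmetry the same bound holds with n,m swapped, so |a_m - a_n| <= 1/min(m,n) = g(min(m,n)). Since g(n) -> 0, (a_n) is Cauchy.
Now solve g(N) < 1/300: 1/N < 1/300 <=> N > 1/(1/300) = 300.
The smallest integer strictly greater than 300 is N = 301.
Check: g(301) = 1/301 < 1/300; g(300) = 1/300 >= 1/300. So N = 301.

301


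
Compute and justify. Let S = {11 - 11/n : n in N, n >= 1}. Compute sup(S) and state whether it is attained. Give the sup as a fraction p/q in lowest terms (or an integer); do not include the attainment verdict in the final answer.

Analysis:
- Values: 0, 11/2, 22/3, 33/4, ... strictly increasing.
- Minimum is 0 (n=1); inf = 0 (attained).
- 11 - 11/n -> 11 from below; sup = 11, not attained.
Conclusion: sup(S) = 11, not attained in S.

11


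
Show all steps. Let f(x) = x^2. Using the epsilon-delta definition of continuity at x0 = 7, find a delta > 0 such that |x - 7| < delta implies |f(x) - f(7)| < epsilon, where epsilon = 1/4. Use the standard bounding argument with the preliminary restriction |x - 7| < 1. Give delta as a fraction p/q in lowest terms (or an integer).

Factor: |x^2 - (7)^2| = |x - 7| * |x + 7|.
Impose |x - 7| < 1 first. Then |x + 7| = |(x - 7) + 2*(7)| <= |x - 7| + 2*|7| < 1 + 14 = 15.
So |x^2 - (7)^2| < delta * 15.
We need delta * 15 <= 1/4, i.e. delta <= 1/4/15 = 1/60.
Since 1/60 < 1, this is tighter than 1; take delta = 1/60.
So delta = 1/60 works.

1/60


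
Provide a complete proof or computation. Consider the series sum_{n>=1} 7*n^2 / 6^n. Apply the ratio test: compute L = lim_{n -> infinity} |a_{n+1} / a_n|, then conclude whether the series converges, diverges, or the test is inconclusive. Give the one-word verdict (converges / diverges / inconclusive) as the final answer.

Let a_n denote the general term. Form the ratio a_{n+1}/a_n and simplify:
a_{n+1}/a_n = (n + 1)^2/(6*n^2)
Take the limit as n -> infinity: L = 1/6.
Since L = 1/6 < 1, the ratio test implies the series converges.

converges


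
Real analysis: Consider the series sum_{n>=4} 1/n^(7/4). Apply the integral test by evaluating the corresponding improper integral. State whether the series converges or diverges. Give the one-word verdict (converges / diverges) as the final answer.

Let f(x) = x^(-7/4). Then f is positive, continuous, and decreasing on [4, infinity), so the integral test applies.
Compute the improper integral int_{4}^infinity f(x) dx:
  antiderivative F(x) = -4/(3*x^(3/4)).
  As x -> infinity, F(x) -> 0 (since p = 7/4 > 1).
  So int = F(infinity) - F(4) = 0 - (-sqrt(2)/3) = sqrt(2)/3.
  Finite, so by the integral test, the series converges.

converges


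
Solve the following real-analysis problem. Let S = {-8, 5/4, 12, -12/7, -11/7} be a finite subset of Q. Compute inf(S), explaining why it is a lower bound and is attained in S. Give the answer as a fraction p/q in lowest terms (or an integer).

S is finite, so inf(S) = min(S).
Sorted increasing:
-8, -12/7, -11/7, 5/4, 12
The extremum is -8.
For every x in S, x >= -8. And -8 is in S, so it is attained.
Therefore inf(S) = -8.

-8


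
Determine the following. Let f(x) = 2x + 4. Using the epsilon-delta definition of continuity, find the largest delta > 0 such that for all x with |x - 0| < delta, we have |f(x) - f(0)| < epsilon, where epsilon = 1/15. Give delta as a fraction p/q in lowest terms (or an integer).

We compute f(0) = 2*(0) + 4 = 4.
|f(x) - f(0)| = |2x + 4 - (4)| = |2(x - 0)| = 2|x - 0|.
We need 2|x - 0| < 1/15, i.e. |x - 0| < 1/15 / 2 = 1/30.
So any delta <= 1/30 works. Conversely, if delta > 1/30, then x = 0 + 1/30 satisfies |x - 0| = 1/30 < delta but |f(x) - f(0)| = 2 * 1/30 = 1/15, which is not < 1/15; so no larger delta works.
Hence the largest such delta is 1/30.

1/30


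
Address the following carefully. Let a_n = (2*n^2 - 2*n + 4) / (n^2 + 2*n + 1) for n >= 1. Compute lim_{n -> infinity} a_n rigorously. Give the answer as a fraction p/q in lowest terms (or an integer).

Divide numerator and denominator by n^2, the highest power:
numerator / n^2 = 2 - 2/n + 4/n^2
denominator / n^2 = 1 + 2/n + n^(-2)
As n -> infinity, all terms of the form c/n^k (k >= 1) tend to 0.
So numerator / n^2 -> 2 and denominator / n^2 -> 1.
Therefore lim a_n = 2.

2


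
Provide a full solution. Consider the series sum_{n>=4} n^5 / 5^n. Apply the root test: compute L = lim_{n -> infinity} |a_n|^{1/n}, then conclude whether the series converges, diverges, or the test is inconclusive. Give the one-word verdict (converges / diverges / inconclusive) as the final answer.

Let a_n denote the general term. Form |a_n|^(1/n) and simplify:
|a_n|^(1/n) = n^(5/n)/5
Take the limit as n -> infinity: L = 1/5.
Since L = 1/5 < 1, the root test implies convergence.

converges


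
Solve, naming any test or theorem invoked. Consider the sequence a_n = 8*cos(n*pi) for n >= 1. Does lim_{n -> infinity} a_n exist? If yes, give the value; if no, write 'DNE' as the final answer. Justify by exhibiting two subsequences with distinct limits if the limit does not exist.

Examine the behaviour of a_n along subsequences.
cos(n*pi) = (-1)^n, so a_n = 8*(-1)^n. a_{2k} = 8 -> 8. a_{2k+1} = -8 -> -8.
Since these two subsequential limits are 8 and -8, distinct, the full sequence cannot converge (a convergent sequence has all subsequences tending to the same limit). So lim a_n does not exist.

DNE


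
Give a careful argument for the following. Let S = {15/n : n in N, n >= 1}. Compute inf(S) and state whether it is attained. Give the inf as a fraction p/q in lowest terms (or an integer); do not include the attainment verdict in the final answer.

Analysis:
- Values: 15, 15/2, 5, 15/4, ... strictly decreasing.
- The maximum is 15 (n=1); sup = 15 (attained).
- The set is bounded below by 0; 15/n -> 0 so 0 is the greatest lower bound.
- 0 is not in the set, so inf = 0 is not attained.
Conclusion: inf(S) = 0, not attained in S.

0


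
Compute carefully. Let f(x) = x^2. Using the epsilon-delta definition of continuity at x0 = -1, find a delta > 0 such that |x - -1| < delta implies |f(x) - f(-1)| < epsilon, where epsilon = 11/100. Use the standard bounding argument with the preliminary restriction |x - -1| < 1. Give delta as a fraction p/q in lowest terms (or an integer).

Factor: |x^2 - (-1)^2| = |x - -1| * |x + -1|.
Impose |x - -1| < 1 first. Then |x + -1| = |(x - -1) + 2*(-1)| <= |x - -1| + 2*|-1| < 1 + 2 = 3.
So |x^2 - (-1)^2| < delta * 3.
We need delta * 3 <= 11/100, i.e. delta <= 11/100/3 = 11/300.
Since 11/300 < 1, this is tighter than 1; take delta = 11/300.
So delta = 11/300 works.

11/300


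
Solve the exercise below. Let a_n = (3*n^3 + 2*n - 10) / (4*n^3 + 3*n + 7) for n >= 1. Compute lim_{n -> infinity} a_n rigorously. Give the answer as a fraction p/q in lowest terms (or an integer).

Divide numerator and denominator by n^3, the highest power:
numerator / n^3 = 3 + 2/n^2 - 10/n^3
denominator / n^3 = 4 + 3/n^2 + 7/n^3
As n -> infinity, all terms of the form c/n^k (k >= 1) tend to 0.
So numerator / n^3 -> 3 and denominator / n^3 -> 4.
Therefore lim a_n = 3/4.

3/4


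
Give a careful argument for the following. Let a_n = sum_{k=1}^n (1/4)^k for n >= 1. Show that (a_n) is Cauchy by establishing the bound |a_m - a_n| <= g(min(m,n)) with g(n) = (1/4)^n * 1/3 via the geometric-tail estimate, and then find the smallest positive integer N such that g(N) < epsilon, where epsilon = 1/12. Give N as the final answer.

For m > n >= 1: |a_m - a_n| = sum_{k=n+1}^m (1/4)^k < sum_{k=n+1}^infinity (1/4)^k = (1/4)^(n+1) / (1 - 1/4) = (1/4)^n * (1/4) * (4/3) = (1/4)^n * 1/3.
So g(n) = (1/4)^n / 3. Since g(n) -> 0, (a_n) is Cauchy.
Now solve g(N) < 1/12: (1/4)^N / 3 < 1/12 <=> 4^N > 1 / (3 * 1/12) = 4.
Check powers of 4: 4^1 = 4 <= 4, 4^2 = 16 > 4.
So the smallest such N is 2. Check: g(2) = 1/(3 * 16) = 1/48 < 1/12.

2


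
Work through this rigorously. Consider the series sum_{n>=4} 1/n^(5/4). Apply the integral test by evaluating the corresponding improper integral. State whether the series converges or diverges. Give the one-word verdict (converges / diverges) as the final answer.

Let f(x) = x^(-5/4). Then f is positive, continuous, and decreasing on [4, infinity), so the integral test applies.
Compute the improper integral int_{4}^infinity f(x) dx:
  antiderivative F(x) = -4/x^(1/4).
  As x -> infinity, F(x) -> 0 (since p = 5/4 > 1).
  So int = F(infinity) - F(4) = 0 - (-2*sqrt(2)) = 2*sqrt(2).
  Finite, so by the integral test, the series converges.

converges


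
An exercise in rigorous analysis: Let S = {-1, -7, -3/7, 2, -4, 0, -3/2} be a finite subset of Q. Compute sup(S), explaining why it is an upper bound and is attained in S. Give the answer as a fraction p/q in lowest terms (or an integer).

S is finite, so sup(S) = max(S).
Sorted decreasing:
2, 0, -3/7, -1, -3/2, -4, -7
The extremum is 2.
For every x in S, x <= 2. And 2 is in S, so it is attained.
Therefore sup(S) = 2.

2


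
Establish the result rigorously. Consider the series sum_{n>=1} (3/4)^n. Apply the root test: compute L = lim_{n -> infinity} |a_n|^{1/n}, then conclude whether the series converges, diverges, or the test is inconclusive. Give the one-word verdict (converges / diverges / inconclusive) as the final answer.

Let a_n denote the general term. Form |a_n|^(1/n) and simplify:
|a_n|^(1/n) = 3/4
Take the limit as n -> infinity: L = 3/4.
Since L = 3/4 < 1, the root test implies convergence.

converges


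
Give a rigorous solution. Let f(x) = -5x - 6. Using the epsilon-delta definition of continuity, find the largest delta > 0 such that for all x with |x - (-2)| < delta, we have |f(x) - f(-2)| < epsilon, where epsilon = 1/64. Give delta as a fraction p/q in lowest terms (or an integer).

We compute f(-2) = -5*(-2) - 6 = 4.
|f(x) - f(-2)| = |-5x - 6 - (4)| = |-5(x - (-2))| = 5|x - (-2)|.
We need 5|x - (-2)| < 1/64, i.e. |x - (-2)| < 1/64 / 5 = 1/320.
So any delta <= 1/320 works. Conversely, if delta > 1/320, then x = -2 + 1/320 satisfies |x - (-2)| = 1/320 < delta but |f(x) - f(-2)| = 5 * 1/320 = 1/64, which is not < 1/64; so no larger delta works.
Hence the largest such delta is 1/320.

1/320


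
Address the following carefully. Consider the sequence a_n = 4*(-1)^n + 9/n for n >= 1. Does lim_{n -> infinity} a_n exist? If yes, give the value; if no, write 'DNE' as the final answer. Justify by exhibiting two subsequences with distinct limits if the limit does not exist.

Examine the behaviour of a_n along subsequences.
a_{2k} = 4 + 9/(2k) -> 4. a_{2k+1} = -4 + 9/(2k+1) -> -4.
Since these two subsequential limits are 4 and -4, distinct, the full sequence cannot converge (a convergent sequence has all subsequences tending to the same limit). So lim a_n does not exist.

DNE


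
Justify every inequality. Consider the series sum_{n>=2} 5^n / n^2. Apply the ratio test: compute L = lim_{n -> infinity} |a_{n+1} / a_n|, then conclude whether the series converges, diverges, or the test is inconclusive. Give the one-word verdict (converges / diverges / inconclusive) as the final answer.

Let a_n denote the general term. Form the ratio a_{n+1}/a_n and simplify:
a_{n+1}/a_n = 5*n^2/(n + 1)^2
Take the limit as n -> infinity: L = 5.
Since L = 5 > 1 (or L = infinity), the ratio test implies the series diverges.

diverges


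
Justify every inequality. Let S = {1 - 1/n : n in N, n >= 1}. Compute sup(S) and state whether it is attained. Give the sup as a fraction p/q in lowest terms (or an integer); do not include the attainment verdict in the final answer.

Analysis:
- Values: 0, 1/2, 2/3, 3/4, ... strictly increasing.
- Minimum is 0 (n=1); inf = 0 (attained).
- 1 - 1/n -> 1 from below; sup = 1, not attained.
Conclusion: sup(S) = 1, not attained in S.

1


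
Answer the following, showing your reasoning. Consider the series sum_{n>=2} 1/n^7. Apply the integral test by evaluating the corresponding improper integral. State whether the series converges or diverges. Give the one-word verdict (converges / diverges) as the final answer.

Let f(x) = x^(-7). Then f is positive, continuous, and decreasing on [2, infinity), so the integral test applies.
Compute the improper integral int_{2}^infinity f(x) dx:
  antiderivative F(x) = -1/(6*x^6).
  As x -> infinity, F(x) -> 0 (since p = 7 > 1).
  So int = F(infinity) - F(2) = 0 - (-1/384) = 1/384.
  Finite, so by the integral test, the series converges.

converges


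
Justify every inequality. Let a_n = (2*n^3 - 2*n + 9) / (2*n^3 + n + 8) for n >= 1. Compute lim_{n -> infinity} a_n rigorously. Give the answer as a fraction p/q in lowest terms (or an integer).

Divide numerator and denominator by n^3, the highest power:
numerator / n^3 = 2 - 2/n^2 + 9/n^3
denominator / n^3 = 2 + n^(-2) + 8/n^3
As n -> infinity, all terms of the form c/n^k (k >= 1) tend to 0.
So numerator / n^3 -> 2 and denominator / n^3 -> 2.
Therefore lim a_n = 1.

1


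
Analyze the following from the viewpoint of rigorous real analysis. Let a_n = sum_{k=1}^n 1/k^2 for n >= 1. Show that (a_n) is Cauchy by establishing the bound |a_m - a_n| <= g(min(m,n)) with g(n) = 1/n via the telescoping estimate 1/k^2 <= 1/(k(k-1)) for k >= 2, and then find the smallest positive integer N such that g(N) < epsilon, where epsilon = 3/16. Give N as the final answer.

For m > n >= 1: |a_m - a_n| = sum_{k=n+1}^m 1/k^2.
Use 1/k^2 <= 1/(k(k-1)) = 1/(k-1) - 1/k for k >= 2:
sum_{k=n+1}^m 1/k^2 <= sum_{k=n+1}^m (1/(k-1) - 1/k) = 1/n - 1/m <= 1/n.
By symmetry the same bound holds with n,m swapped, so |a_m - a_n| <= 1/min(m,n) = g(min(m,n)). Since g(n) -> 0, (a_n) is Cauchy.
Now solve g(N) < 3/16: 1/N < 3/16 <=> N > 1/(3/16) = 16/3.
The smallest integer strictly greater than 16/3 is N = 6.
Check: g(6) = 1/6 < 3/16; g(5) = 1/5 >= 3/16. So N = 6.

6


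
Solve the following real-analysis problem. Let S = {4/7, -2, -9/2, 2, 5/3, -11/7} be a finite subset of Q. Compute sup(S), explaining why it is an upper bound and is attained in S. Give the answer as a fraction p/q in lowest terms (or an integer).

S is finite, so sup(S) = max(S).
Sorted decreasing:
2, 5/3, 4/7, -11/7, -2, -9/2
The extremum is 2.
For every x in S, x <= 2. And 2 is in S, so it is attained.
Therefore sup(S) = 2.

2


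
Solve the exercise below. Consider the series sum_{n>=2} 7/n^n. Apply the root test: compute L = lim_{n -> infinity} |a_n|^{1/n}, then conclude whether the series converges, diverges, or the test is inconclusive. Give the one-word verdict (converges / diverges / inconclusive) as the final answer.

Let a_n denote the general term. Form |a_n|^(1/n) and simplify:
|a_n|^(1/n) = 7^(1/n)/n
Take the limit as n -> infinity: L = 0.
Since L = 0 < 1, the root test implies convergence.

converges


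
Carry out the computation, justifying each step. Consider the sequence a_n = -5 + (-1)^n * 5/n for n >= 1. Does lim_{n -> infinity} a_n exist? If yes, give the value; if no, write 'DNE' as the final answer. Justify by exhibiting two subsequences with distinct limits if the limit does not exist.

Examine the behaviour of a_n along subsequences.
Even-n subsequence a_{2k} = -5 + 5/(2k) -> -5. Odd-n subsequence a_{2k+1} = -5 - 5/(2k+1) -> -5. Both tend to -5, which suggests the limit is -5; verify directly.
|a_n - (-5)| = |(-1)^n * 5/n| = 5/n for every n >= 1.
Given epsilon > 0, choose a positive integer N > 5/epsilon. Then for all n >= N, |a_n - (-5)| = 5/n <= 5/N < epsilon.
So by the definition of the limit, lim a_n exists and equals -5.

-5


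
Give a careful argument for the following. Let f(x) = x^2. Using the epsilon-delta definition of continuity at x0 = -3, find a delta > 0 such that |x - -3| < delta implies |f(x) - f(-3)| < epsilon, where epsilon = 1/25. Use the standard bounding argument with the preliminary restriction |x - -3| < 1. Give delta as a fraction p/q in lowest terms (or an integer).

Factor: |x^2 - (-3)^2| = |x - -3| * |x + -3|.
Impose |x - -3| < 1 first. Then |x + -3| = |(x - -3) + 2*(-3)| <= |x - -3| + 2*|-3| < 1 + 6 = 7.
So |x^2 - (-3)^2| < delta * 7.
We need delta * 7 <= 1/25, i.e. delta <= 1/25/7 = 1/175.
Since 1/175 < 1, this is tighter than 1; take delta = 1/175.
So delta = 1/175 works.

1/175


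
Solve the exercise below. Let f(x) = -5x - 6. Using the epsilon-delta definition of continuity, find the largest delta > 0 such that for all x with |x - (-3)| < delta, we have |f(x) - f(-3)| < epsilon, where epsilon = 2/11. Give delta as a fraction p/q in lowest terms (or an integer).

We compute f(-3) = -5*(-3) - 6 = 9.
|f(x) - f(-3)| = |-5x - 6 - (9)| = |-5(x - (-3))| = 5|x - (-3)|.
We need 5|x - (-3)| < 2/11, i.e. |x - (-3)| < 2/11 / 5 = 2/55.
So any delta <= 2/55 works. Conversely, if delta > 2/55, then x = -3 + 2/55 satisfies |x - (-3)| = 2/55 < delta but |f(x) - f(-3)| = 5 * 2/55 = 2/11, which is not < 2/11; so no larger delta works.
Hence the largest such delta is 2/55.

2/55


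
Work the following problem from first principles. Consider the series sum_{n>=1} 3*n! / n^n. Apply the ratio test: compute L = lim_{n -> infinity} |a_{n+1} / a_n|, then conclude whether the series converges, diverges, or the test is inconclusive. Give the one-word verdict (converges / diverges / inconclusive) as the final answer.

Let a_n denote the general term. Form the ratio a_{n+1}/a_n and simplify:
a_{n+1}/a_n = (n/(n + 1))^n
Take the limit as n -> infinity: L = exp(-1).
Since L = exp(-1) < 1, the ratio test implies the series converges.

converges


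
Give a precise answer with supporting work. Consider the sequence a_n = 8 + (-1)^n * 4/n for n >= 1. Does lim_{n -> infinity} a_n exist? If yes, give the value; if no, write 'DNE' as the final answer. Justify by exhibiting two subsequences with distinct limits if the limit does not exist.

Examine the behaviour of a_n along subsequences.
Even-n subsequence a_{2k} = 8 + 4/(2k) -> 8. Odd-n subsequence a_{2k+1} = 8 - 4/(2k+1) -> 8. Both tend to 8, which suggests the limit is 8; verify directly.
|a_n - 8| = |(-1)^n * 4/n| = 4/n for every n >= 1.
Given epsilon > 0, choose a positive integer N > 4/epsilon. Then for all n >= N, |a_n - 8| = 4/n <= 4/N < epsilon.
So by the definition of the limit, lim a_n exists and equals 8.

8


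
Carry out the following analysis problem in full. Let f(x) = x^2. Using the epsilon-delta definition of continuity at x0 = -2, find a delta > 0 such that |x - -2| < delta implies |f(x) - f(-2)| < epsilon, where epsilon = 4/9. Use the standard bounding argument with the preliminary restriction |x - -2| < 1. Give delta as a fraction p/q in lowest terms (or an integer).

Factor: |x^2 - (-2)^2| = |x - -2| * |x + -2|.
Impose |x - -2| < 1 first. Then |x + -2| = |(x - -2) + 2*(-2)| <= |x - -2| + 2*|-2| < 1 + 4 = 5.
So |x^2 - (-2)^2| < delta * 5.
We need delta * 5 <= 4/9, i.e. delta <= 4/9/5 = 4/45.
Since 4/45 < 1, this is tighter than 1; take delta = 4/45.
So delta = 4/45 works.

4/45


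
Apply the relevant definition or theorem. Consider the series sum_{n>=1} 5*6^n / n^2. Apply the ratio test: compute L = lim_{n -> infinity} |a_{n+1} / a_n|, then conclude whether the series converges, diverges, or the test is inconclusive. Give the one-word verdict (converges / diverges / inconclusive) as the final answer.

Let a_n denote the general term. Form the ratio a_{n+1}/a_n and simplify:
a_{n+1}/a_n = 6*n^2/(n + 1)^2
Take the limit as n -> infinity: L = 6.
Since L = 6 > 1 (or L = infinity), the ratio test implies the series diverges.

diverges


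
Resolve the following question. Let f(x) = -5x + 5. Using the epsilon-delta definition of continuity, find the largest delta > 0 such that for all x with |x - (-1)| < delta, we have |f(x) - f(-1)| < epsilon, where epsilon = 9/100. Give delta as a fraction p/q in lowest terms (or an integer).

We compute f(-1) = -5*(-1) + 5 = 10.
|f(x) - f(-1)| = |-5x + 5 - (10)| = |-5(x - (-1))| = 5|x - (-1)|.
We need 5|x - (-1)| < 9/100, i.e. |x - (-1)| < 9/100 / 5 = 9/500.
So any delta <= 9/500 works. Conversely, if delta > 9/500, then x = -1 + 9/500 satisfies |x - (-1)| = 9/500 < delta but |f(x) - f(-1)| = 5 * 9/500 = 9/100, which is not < 9/100; so no larger delta works.
Hence the largest such delta is 9/500.

9/500


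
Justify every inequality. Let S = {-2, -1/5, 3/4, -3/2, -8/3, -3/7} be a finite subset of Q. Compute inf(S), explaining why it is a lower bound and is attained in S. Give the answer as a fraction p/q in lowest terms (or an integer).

S is finite, so inf(S) = min(S).
Sorted increasing:
-8/3, -2, -3/2, -3/7, -1/5, 3/4
The extremum is -8/3.
For every x in S, x >= -8/3. And -8/3 is in S, so it is attained.
Therefore inf(S) = -8/3.

-8/3


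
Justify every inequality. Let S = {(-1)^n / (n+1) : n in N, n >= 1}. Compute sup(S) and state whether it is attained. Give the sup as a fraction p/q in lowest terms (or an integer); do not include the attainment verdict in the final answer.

Analysis:
- Values: -1/2, 1/3, -1/4, 1/5, -1/6, ...
- Positive terms (even n): 1/(2+1), 1/(4+1), ... decreasing -> max = 1/3 (n=2).
- Negative terms (odd n): -1/(1+1), -1/(3+1), ... increasing -> min = -1/2 (n=1).
- So sup = 1/3 (attained at n=2); inf = -1/2 (attained at n=1).
Conclusion: sup(S) = 1/3, attained in S.

1/3


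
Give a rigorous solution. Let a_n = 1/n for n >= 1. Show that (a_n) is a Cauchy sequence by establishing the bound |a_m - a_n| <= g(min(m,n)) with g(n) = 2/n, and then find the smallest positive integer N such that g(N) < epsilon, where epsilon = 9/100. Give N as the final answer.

For any m, n >= 1, by the triangle inequality:
|a_m - a_n| = |1/m - 1/n| <= 1/m + 1/n <= 2/min(m,n).
So g(n) = 2/n bounds the Cauchy difference. Since g(n) -> 0, (a_n) is Cauchy.
Now solve g(N) < 9/100: 2/N < 9/100 <=> N > 2 / (9/100) = 200/9.
The smallest integer strictly greater than 200/9 is N = 23.
Check: g(23) = 2/23 = 2/23 < 9/100; g(22) = 1/11 >= 9/100. So N = 23.

23


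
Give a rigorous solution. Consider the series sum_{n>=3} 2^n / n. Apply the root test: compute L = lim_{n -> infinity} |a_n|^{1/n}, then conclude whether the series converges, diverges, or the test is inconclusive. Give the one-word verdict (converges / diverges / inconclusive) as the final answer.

Let a_n denote the general term. Form |a_n|^(1/n) and simplify:
|a_n|^(1/n) = 2/n^(1/n)
Take the limit as n -> infinity: L = 2.
Since L = 2 > 1, the root test implies divergence.

diverges


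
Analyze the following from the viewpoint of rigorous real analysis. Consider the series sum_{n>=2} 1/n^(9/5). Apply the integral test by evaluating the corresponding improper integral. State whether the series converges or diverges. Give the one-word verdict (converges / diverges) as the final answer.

Let f(x) = x^(-9/5). Then f is positive, continuous, and decreasing on [2, infinity), so the integral test applies.
Compute the improper integral int_{2}^infinity f(x) dx:
  antiderivative F(x) = -5/(4*x^(4/5)).
  As x -> infinity, F(x) -> 0 (since p = 9/5 > 1).
  So int = F(infinity) - F(2) = 0 - (-5*2^(1/5)/8) = 5*2^(1/5)/8.
  Finite, so by the integral test, the series converges.

converges


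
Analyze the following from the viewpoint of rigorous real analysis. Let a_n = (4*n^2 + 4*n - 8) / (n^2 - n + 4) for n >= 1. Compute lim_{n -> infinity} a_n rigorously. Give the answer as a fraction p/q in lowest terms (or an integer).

Divide numerator and denominator by n^2, the highest power:
numerator / n^2 = 4 + 4/n - 8/n^2
denominator / n^2 = 1 - 1/n + 4/n^2
As n -> infinity, all terms of the form c/n^k (k >= 1) tend to 0.
So numerator / n^2 -> 4 and denominator / n^2 -> 1.
Therefore lim a_n = 4.

4


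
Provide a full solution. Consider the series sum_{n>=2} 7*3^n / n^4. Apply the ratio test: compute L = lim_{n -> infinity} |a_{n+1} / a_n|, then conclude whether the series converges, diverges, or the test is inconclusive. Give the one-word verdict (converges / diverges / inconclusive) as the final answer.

Let a_n denote the general term. Form the ratio a_{n+1}/a_n and simplify:
a_{n+1}/a_n = 3*n^4/(n + 1)^4
Take the limit as n -> infinity: L = 3.
Since L = 3 > 1 (or L = infinity), the ratio test implies the series diverges.

diverges


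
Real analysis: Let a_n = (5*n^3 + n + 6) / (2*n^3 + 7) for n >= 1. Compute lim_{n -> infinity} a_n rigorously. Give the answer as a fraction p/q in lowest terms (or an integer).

Divide numerator and denominator by n^3, the highest power:
numerator / n^3 = 5 + n^(-2) + 6/n^3
denominator / n^3 = 2 + 7/n^3
As n -> infinity, all terms of the form c/n^k (k >= 1) tend to 0.
So numerator / n^3 -> 5 and denominator / n^3 -> 2.
Therefore lim a_n = 5/2.

5/2


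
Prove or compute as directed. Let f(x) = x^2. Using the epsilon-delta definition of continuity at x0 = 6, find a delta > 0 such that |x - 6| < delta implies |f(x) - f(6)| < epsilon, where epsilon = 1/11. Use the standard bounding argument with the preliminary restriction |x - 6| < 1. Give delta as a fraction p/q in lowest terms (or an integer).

Factor: |x^2 - (6)^2| = |x - 6| * |x + 6|.
Impose |x - 6| < 1 first. Then |x + 6| = |(x - 6) + 2*(6)| <= |x - 6| + 2*|6| < 1 + 12 = 13.
So |x^2 - (6)^2| < delta * 13.
We need delta * 13 <= 1/11, i.e. delta <= 1/11/13 = 1/143.
Since 1/143 < 1, this is tighter than 1; take delta = 1/143.
So delta = 1/143 works.

1/143


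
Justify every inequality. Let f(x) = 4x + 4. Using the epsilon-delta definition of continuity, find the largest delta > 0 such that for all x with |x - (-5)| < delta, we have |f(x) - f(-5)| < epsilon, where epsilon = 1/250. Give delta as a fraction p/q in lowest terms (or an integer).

We compute f(-5) = 4*(-5) + 4 = -16.
|f(x) - f(-5)| = |4x + 4 - (-16)| = |4(x - (-5))| = 4|x - (-5)|.
We need 4|x - (-5)| < 1/250, i.e. |x - (-5)| < 1/250 / 4 = 1/1000.
So any delta <= 1/1000 works. Conversely, if delta > 1/1000, then x = -5 + 1/1000 satisfies |x - (-5)| = 1/1000 < delta but |f(x) - f(-5)| = 4 * 1/1000 = 1/250, which is not < 1/250; so no larger delta works.
Hence the largest such delta is 1/1000.

1/1000


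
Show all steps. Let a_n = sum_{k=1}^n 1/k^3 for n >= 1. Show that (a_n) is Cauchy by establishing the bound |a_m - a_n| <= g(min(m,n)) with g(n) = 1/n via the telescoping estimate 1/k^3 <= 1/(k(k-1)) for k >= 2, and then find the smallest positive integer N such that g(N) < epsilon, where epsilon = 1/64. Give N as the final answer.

For m > n >= 1: |a_m - a_n| = sum_{k=n+1}^m 1/k^3.
Use 1/k^3 <= 1/(k(k-1)) = 1/(k-1) - 1/k for k >= 2 (which holds since k^3 >= k^2 >= k(k-1) for k >= 2):
sum_{k=n+1}^m 1/k^3 <= sum_{k=n+1}^m (1/(k-1) - 1/k) = 1/n - 1/m <= 1/n.
By symmetry the same bound holds with n,m swapped, so |a_m - a_n| <= 1/min(m,n) = g(min(m,n)). Since g(n) -> 0, (a_n) is Cauchy.
Now solve g(N) < 1/64: 1/N < 1/64 <=> N > 1/(1/64) = 64.
The smallest integer strictly greater than 64 is N = 65.
Check: g(65) = 1/65 < 1/64; g(64) = 1/64 >= 1/64. So N = 65.

65


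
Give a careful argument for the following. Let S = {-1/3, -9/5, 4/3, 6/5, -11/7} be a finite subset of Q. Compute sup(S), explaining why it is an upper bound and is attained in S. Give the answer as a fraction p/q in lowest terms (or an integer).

S is finite, so sup(S) = max(S).
Sorted decreasing:
4/3, 6/5, -1/3, -11/7, -9/5
The extremum is 4/3.
For every x in S, x <= 4/3. And 4/3 is in S, so it is attained.
Therefore sup(S) = 4/3.

4/3


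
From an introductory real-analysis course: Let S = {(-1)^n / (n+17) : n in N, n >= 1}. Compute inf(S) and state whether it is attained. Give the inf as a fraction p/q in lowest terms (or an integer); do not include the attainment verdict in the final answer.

Analysis:
- Values: -1/18, 1/19, -1/20, 1/21, -1/22, ...
- Positive terms (even n): 1/(2+17), 1/(4+17), ... decreasing -> max = 1/19 (n=2).
- Negative terms (odd n): -1/(1+17), -1/(3+17), ... increasing -> min = -1/18 (n=1).
- So sup = 1/19 (attained at n=2); inf = -1/18 (attained at n=1).
Conclusion: inf(S) = -1/18, attained in S.

-1/18


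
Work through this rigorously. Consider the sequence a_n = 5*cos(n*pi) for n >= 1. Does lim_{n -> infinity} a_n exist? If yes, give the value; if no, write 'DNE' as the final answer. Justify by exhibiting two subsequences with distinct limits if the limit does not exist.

Examine the behaviour of a_n along subsequences.
cos(n*pi) = (-1)^n, so a_n = 5*(-1)^n. a_{2k} = 5 -> 5. a_{2k+1} = -5 -> -5.
Since these two subsequential limits are 5 and -5, distinct, the full sequence cannot converge (a convergent sequence has all subsequences tending to the same limit). So lim a_n does not exist.

DNE


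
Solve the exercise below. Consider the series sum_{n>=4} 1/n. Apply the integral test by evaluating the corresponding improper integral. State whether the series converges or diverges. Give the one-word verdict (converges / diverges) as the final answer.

Let f(x) = 1/x. Then f is positive, continuous, and decreasing on [4, infinity), so the integral test applies.
Compute the improper integral int_{4}^infinity f(x) dx:
  antiderivative F(x) = log(x).
  As x -> infinity, log(x) -> infinity.
  So int = infinity - log(4) = infinity. By the integral test, the series diverges.

diverges


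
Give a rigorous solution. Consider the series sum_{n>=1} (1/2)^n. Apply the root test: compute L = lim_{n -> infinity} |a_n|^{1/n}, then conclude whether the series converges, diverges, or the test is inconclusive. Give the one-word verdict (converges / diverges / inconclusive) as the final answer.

Let a_n denote the general term. Form |a_n|^(1/n) and simplify:
|a_n|^(1/n) = 1/2
Take the limit as n -> infinity: L = 1/2.
Since L = 1/2 < 1, the root test implies convergence.

converges
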